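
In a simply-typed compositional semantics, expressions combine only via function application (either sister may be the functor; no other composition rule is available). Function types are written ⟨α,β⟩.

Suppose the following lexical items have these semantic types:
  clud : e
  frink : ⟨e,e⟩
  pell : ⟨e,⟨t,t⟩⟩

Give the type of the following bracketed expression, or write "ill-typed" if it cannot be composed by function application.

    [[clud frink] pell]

[clud frink]: functor frink : ⟨e,e⟩, argument clud : e; result e.
[[clud frink] pell]: functor pell : ⟨e,⟨t,t⟩⟩, argument [clud frink] : e; result ⟨t,t⟩.

⟨t,t⟩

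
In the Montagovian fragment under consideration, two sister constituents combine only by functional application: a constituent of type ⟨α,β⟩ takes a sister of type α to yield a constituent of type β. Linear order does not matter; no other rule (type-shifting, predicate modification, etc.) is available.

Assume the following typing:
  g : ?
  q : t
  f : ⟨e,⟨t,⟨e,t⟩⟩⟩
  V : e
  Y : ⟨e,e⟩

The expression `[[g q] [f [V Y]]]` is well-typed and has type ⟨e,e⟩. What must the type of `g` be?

At [[g q] [f [V Y]]] (required: ⟨e,e⟩): [f [V Y]] is ⟨t,⟨e,t⟩⟩, which is not a function with range ⟨e,e⟩; hence [g q] is the functor — type ⟨⟨t,⟨e,t⟩⟩,⟨e,e⟩⟩.
At [g q] (required: ⟨⟨t,⟨e,t⟩⟩,⟨e,e⟩⟩): q is t, which is not a function with range ⟨⟨t,⟨e,t⟩⟩,⟨e,e⟩⟩; hence g is the functor — type ⟨t,⟨⟨t,⟨e,t⟩⟩,⟨e,e⟩⟩⟩.

⟨t,⟨⟨t,⟨e,t⟩⟩,⟨e,e⟩⟩⟩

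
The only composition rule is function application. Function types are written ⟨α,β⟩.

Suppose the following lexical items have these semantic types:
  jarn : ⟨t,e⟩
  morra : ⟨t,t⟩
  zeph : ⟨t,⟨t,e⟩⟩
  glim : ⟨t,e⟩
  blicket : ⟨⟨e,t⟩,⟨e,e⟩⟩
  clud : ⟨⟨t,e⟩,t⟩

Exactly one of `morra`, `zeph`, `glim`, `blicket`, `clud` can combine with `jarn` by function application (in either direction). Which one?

morra : ⟨t,t⟩ — no; jarn wants t, and morra wants t.
zeph : ⟨t,⟨t,e⟩⟩ — no; jarn wants t, and zeph wants t.
glim : ⟨t,e⟩ — no; jarn wants t, and glim wants t.
blicket : ⟨⟨e,t⟩,⟨e,e⟩⟩ — no; jarn wants t, and blicket wants ⟨e,t⟩.
clud — combines: clud : ⟨⟨t,e⟩,t⟩ takes jarn : ⟨t,e⟩ as argument, giving t.

clud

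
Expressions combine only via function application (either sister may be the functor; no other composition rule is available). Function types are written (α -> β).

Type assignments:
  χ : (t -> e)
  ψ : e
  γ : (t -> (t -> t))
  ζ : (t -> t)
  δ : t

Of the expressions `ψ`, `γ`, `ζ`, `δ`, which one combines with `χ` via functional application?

ψ : e — does not combine with χ.
γ : (t -> (t -> t)) — does not combine with χ.
ζ : (t -> t) — does not combine with χ.
δ — combines: χ : (t -> e) takes δ : t as argument, giving e.

δ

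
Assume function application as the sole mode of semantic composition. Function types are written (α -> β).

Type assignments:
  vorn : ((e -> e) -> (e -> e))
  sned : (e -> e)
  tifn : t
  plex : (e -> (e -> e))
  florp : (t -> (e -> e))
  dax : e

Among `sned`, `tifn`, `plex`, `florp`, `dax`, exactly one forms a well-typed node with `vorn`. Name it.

sned

sned — combines: vorn : ((e -> e) -> (e -> e)) takes sned : (e -> e) as argument, giving (e -> e).
tifn : t — vorn needs (e -> e); tifn needs nothing (atomic); neither fits.
plex : (e -> (e -> e)) — vorn needs (e -> e); plex needs e; neither fits.
florp : (t -> (e -> e)) — vorn needs (e -> e); florp needs t; neither fits.
dax : e — vorn needs (e -> e); dax needs nothing (atomic); neither fits.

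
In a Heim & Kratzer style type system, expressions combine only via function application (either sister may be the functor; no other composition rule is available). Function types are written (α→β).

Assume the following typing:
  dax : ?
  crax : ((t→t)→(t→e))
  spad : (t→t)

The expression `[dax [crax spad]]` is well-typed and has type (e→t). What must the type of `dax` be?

((t→e)→(e→t))

At [dax [crax spad]] (required: (e→t)): [crax spad] is (t→e), which is not a function with range (e→t); hence dax is the functor — type ((t→e)→(e→t)).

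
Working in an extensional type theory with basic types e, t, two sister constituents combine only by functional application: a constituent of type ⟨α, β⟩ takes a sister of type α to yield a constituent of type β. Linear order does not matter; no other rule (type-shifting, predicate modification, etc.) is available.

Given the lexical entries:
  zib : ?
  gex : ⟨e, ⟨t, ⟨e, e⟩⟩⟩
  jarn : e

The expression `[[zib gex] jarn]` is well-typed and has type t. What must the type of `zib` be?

[[zib gex] jarn] must have type t. The sister jarn has type e; that is not a function onto t, so [zib gex] must be the functor, of type ⟨e, t⟩.
[zib gex] must have type ⟨e, t⟩. The sister gex has type ⟨e, ⟨t, ⟨e, e⟩⟩⟩; that is not a function onto ⟨e, t⟩, so zib must be the functor, of type ⟨⟨e, ⟨t, ⟨e, e⟩⟩⟩, ⟨e, t⟩⟩.

⟨⟨e, ⟨t, ⟨e, e⟩⟩⟩, ⟨e, t⟩⟩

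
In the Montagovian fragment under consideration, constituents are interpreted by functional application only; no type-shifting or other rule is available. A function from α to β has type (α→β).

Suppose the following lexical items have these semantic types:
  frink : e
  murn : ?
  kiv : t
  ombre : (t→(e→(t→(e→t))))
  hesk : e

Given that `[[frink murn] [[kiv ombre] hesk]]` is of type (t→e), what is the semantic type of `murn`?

At [[frink murn] [[kiv ombre] hesk]] (required: (t→e)): [[kiv ombre] hesk] is (t→(e→t)), which is not a function with range (t→e); hence [frink murn] is the functor — type ((t→(e→t))→(t→e)).
At [frink murn] (required: ((t→(e→t))→(t→e))): frink is e, which is not a function with range ((t→(e→t))→(t→e)); hence murn is the functor — type (e→((t→(e→t))→(t→e))).

(e→((t→(e→t))→(t→e)))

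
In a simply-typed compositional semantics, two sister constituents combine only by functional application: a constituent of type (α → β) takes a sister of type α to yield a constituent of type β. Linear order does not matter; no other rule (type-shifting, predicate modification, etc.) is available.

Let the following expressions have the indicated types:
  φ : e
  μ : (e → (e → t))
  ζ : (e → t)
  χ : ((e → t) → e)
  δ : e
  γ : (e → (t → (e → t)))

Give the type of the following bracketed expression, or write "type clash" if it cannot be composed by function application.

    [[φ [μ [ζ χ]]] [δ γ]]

(e → t)

[ζ χ] — χ of type ((e → t) → e) combines with ζ of type (e → t): type e.
[μ [ζ χ]] — μ of type (e → (e → t)) combines with [ζ χ] of type e: type (e → t).
[φ [μ [ζ χ]]] — [μ [ζ χ]] of type (e → t) combines with φ of type e: type t.
[δ γ] — γ of type (e → (t → (e → t))) combines with δ of type e: type (t → (e → t)).
[[φ [μ [ζ χ]]] [δ γ]] — [δ γ] of type (t → (e → t)) combines with [φ [μ [ζ χ]]] of type t: type (e → t).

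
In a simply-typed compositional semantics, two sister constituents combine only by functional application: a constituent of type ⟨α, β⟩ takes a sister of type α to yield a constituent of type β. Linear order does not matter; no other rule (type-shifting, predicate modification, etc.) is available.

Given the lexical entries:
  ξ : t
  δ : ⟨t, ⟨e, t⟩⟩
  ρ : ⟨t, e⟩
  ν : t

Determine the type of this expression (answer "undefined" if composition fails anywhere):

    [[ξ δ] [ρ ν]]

[ξ δ]: ⟨t, ⟨e, t⟩⟩ applied to t yields ⟨e, t⟩.
[ρ ν]: ⟨t, e⟩ applied to t yields e.
[[ξ δ] [ρ ν]]: ⟨e, t⟩ applied to e yields t.

t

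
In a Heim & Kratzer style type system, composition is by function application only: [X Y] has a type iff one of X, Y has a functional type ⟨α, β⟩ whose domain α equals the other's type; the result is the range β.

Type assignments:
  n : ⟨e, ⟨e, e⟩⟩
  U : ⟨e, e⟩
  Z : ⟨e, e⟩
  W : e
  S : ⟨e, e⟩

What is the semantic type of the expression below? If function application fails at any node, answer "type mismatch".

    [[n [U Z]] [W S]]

[U Z]: ⟨e, e⟩ and ⟨e, e⟩ cannot combine by function application — type clash.

type mismatch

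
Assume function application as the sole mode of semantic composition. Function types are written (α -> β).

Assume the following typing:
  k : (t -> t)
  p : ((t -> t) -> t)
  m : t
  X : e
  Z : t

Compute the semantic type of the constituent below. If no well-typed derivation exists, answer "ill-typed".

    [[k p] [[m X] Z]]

[k p]: ((t -> t) -> t) applied to (t -> t) yields t.
At [m X]: neither t nor e can take the other as argument; the node is ill-typed.

ill-typed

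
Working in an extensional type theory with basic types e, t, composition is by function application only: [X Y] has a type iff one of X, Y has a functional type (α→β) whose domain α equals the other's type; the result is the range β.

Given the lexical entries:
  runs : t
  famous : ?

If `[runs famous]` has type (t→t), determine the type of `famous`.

At [runs famous] (required: (t→t)): runs is t, which is not a function with range (t→t); hence famous is the functor — type (t→(t→t)).

(t→(t→t))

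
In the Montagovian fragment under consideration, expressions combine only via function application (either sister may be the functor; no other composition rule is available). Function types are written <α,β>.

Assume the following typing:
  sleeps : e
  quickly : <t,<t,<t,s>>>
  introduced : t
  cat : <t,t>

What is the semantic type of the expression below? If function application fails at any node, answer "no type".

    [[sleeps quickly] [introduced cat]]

no type

At [sleeps quickly]: neither e nor <t,<t,<t,s>>> can take the other as argument; the node is ill-typed.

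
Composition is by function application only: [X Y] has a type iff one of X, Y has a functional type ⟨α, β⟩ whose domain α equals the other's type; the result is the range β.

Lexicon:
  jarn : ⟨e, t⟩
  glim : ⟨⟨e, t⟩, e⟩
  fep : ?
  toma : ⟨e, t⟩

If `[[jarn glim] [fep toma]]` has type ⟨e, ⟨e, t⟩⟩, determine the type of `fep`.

⟨⟨e, t⟩, ⟨e, ⟨e, ⟨e, t⟩⟩⟩⟩

At [[jarn glim] [fep toma]] (required: ⟨e, ⟨e, t⟩⟩): [jarn glim] is e, which is not a function with range ⟨e, ⟨e, t⟩⟩; hence [fep toma] is the functor — type ⟨e, ⟨e, ⟨e, t⟩⟩⟩.
At [fep toma] (required: ⟨e, ⟨e, ⟨e, t⟩⟩⟩): toma is ⟨e, t⟩, which is not a function with range ⟨e, ⟨e, ⟨e, t⟩⟩⟩; hence fep is the functor — type ⟨⟨e, t⟩, ⟨e, ⟨e, ⟨e, t⟩⟩⟩⟩.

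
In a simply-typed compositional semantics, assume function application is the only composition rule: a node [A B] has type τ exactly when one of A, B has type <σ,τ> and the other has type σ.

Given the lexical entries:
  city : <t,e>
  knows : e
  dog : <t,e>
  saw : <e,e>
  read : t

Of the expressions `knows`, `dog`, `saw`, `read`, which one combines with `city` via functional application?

read

knows : e — city needs t; knows needs nothing (atomic); neither fits.
dog : <t,e> — city needs t; dog needs t; neither fits.
saw : <e,e> — city needs t; saw needs e; neither fits.
read — combines: city : <t,e> takes read : t as argument, giving e.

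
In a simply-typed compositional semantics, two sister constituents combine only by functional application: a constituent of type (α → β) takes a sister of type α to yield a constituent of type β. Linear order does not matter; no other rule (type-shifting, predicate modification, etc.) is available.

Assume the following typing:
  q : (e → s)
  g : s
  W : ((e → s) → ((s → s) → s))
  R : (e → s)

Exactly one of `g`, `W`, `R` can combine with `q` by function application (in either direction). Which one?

g : s — q needs e; g needs nothing (atomic); neither fits.
W — combines: W : ((e → s) → ((s → s) → s)) takes q : (e → s) as argument, giving ((s → s) → s).
R : (e → s) — q needs e; R needs e; neither fits.

W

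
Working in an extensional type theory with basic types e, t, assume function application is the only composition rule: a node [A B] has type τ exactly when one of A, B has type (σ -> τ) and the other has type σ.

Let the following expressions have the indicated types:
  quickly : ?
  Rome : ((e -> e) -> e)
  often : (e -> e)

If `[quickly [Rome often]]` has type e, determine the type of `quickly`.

(e -> e)

[quickly [Rome often]] is required to be e. [Rome often] : e cannot yield e as functor, so quickly : (e -> e).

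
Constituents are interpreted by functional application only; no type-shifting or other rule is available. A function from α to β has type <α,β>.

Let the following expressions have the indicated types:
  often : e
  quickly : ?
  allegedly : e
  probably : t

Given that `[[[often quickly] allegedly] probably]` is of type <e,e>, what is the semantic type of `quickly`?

<e,<e,<t,<e,e>>>>

At [[[often quickly] allegedly] probably] (required: <e,e>): probably is t, which is not a function with range <e,e>; hence [[often quickly] allegedly] is the functor — type <t,<e,e>>.
At [[often quickly] allegedly] (required: <t,<e,e>>): allegedly is e, which is not a function with range <t,<e,e>>; hence [often quickly] is the functor — type <e,<t,<e,e>>>.
At [often quickly] (required: <e,<t,<e,e>>>): often is e, which is not a function with range <e,<t,<e,e>>>; hence quickly is the functor — type <e,<e,<t,<e,e>>>>.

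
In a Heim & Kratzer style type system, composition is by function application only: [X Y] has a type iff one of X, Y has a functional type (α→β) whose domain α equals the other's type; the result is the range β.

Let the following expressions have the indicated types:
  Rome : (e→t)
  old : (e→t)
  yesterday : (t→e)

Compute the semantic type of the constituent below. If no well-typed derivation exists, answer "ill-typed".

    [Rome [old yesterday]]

At [old yesterday]: neither (e→t) nor (t→e) can take the other as argument; the node is ill-typed.

ill-typed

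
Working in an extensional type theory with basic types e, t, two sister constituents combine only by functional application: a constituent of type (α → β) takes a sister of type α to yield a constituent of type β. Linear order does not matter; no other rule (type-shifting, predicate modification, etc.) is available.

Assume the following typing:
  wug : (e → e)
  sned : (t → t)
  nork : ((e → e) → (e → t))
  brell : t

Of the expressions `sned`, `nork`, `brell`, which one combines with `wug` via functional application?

sned : (t → t) — no; wug wants e, and sned wants t.
nork — combines: nork : ((e → e) → (e → t)) takes wug : (e → e) as argument, giving (e → t).
brell : t — no; wug wants e, and brell wants nothing (atomic).

nork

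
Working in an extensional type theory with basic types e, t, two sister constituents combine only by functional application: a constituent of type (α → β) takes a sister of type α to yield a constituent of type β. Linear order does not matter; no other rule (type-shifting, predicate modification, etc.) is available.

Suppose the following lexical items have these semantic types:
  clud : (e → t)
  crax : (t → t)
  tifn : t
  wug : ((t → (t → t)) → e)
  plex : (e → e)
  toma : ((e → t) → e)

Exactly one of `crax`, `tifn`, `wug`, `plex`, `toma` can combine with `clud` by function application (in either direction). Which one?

crax : (t → t) — no; clud wants e, and crax wants t.
tifn : t — no; clud wants e, and tifn wants nothing (atomic).
wug : ((t → (t → t)) → e) — no; clud wants e, and wug wants (t → (t → t)).
plex : (e → e) — no; clud wants e, and plex wants e.
toma — combines: toma : ((e → t) → e) takes clud : (e → t) as argument, giving e.

toma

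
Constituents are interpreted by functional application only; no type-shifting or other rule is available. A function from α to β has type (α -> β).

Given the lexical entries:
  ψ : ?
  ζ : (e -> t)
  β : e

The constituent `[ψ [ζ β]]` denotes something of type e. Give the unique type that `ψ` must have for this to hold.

For [ψ [ζ β]] to have type e with [ζ β] of type t, ψ must be the function: ψ : (t -> e).

(t -> e)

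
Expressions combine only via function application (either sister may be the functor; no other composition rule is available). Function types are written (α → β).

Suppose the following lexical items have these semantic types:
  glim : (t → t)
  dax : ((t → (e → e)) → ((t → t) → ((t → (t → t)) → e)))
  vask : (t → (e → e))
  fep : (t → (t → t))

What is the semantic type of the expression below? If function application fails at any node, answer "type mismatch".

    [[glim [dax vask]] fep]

[dax vask]: dax is ((t → (e → e)) → ((t → t) → ((t → (t → t)) → e))), vask is (t → (e → e)); result ((t → t) → ((t → (t → t)) → e)).
[glim [dax vask]]: [dax vask] is ((t → t) → ((t → (t → t)) → e)), glim is (t → t); result ((t → (t → t)) → e).
[[glim [dax vask]] fep]: [glim [dax vask]] is ((t → (t → t)) → e), fep is (t → (t → t)); result e.

e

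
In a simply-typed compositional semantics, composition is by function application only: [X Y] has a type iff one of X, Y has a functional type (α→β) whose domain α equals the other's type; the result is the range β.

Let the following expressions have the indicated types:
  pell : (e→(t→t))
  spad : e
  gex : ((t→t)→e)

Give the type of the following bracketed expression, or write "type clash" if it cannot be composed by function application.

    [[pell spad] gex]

At [pell spad], pell : (e→(t→t)) takes spad : e, giving (t→t).
At [[pell spad] gex], gex : ((t→t)→e) takes [pell spad] : (t→t), giving e.

e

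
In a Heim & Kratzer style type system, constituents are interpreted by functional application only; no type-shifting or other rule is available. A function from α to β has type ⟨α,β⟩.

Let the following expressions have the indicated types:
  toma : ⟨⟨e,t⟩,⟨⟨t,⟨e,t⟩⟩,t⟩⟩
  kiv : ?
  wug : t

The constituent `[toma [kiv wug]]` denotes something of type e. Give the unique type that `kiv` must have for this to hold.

⟨t,⟨⟨⟨e,t⟩,⟨⟨t,⟨e,t⟩⟩,t⟩⟩,e⟩⟩

For [toma [kiv wug]] to have type e with toma of type ⟨⟨e,t⟩,⟨⟨t,⟨e,t⟩⟩,t⟩⟩, [kiv wug] must be the function: [kiv wug] : ⟨⟨⟨e,t⟩,⟨⟨t,⟨e,t⟩⟩,t⟩⟩,e⟩.
For [kiv wug] to have type ⟨⟨⟨e,t⟩,⟨⟨t,⟨e,t⟩⟩,t⟩⟩,e⟩ with wug of type t, kiv must be the function: kiv : ⟨t,⟨⟨⟨e,t⟩,⟨⟨t,⟨e,t⟩⟩,t⟩⟩,e⟩⟩.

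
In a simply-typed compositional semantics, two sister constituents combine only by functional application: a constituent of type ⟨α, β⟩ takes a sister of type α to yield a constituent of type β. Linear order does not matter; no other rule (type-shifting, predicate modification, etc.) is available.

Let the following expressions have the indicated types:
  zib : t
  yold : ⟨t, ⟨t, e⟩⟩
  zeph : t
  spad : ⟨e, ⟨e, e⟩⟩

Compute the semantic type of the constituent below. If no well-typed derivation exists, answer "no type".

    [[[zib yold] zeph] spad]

[zib yold] — yold of type ⟨t, ⟨t, e⟩⟩ combines with zib of type t: type ⟨t, e⟩.
[[zib yold] zeph] — [zib yold] of type ⟨t, e⟩ combines with zeph of type t: type e.
[[[zib yold] zeph] spad] — spad of type ⟨e, ⟨e, e⟩⟩ combines with [[zib yold] zeph] of type e: type ⟨e, e⟩.

⟨e, e⟩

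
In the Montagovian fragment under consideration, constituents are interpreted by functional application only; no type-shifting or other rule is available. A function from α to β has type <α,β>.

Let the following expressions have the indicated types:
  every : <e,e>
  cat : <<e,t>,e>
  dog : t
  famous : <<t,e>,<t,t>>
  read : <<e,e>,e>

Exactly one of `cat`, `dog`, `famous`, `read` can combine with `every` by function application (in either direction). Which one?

cat : <<e,t>,e> — neither side's domain matches the other.
dog : t — neither side's domain matches the other.
famous : <<t,e>,<t,t>> — neither side's domain matches the other.
read — combines: read : <<e,e>,e> takes every : <e,e> as argument, giving e.

read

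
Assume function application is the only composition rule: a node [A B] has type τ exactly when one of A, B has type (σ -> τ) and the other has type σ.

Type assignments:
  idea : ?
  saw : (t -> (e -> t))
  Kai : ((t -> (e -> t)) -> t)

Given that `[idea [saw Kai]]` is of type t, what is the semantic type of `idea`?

(t -> t)

At [idea [saw Kai]] (required: t): [saw Kai] is t, which is not a function with range t; hence idea is the functor — type (t -> t).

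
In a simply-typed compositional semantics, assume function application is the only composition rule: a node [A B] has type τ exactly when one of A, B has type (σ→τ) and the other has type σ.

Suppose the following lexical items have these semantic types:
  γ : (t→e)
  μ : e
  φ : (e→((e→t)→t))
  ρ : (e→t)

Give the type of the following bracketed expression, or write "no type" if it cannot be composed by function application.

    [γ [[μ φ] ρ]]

[μ φ] — φ of type (e→((e→t)→t)) combines with μ of type e: type ((e→t)→t).
[[μ φ] ρ] — [μ φ] of type ((e→t)→t) combines with ρ of type (e→t): type t.
[γ [[μ φ] ρ]] — γ of type (t→e) combines with [[μ φ] ρ] of type t: type e.

e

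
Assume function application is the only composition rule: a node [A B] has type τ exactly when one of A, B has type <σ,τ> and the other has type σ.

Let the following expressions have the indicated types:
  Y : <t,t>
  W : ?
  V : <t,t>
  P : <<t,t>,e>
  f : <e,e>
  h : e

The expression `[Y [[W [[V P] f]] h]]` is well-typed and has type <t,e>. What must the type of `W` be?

At [Y [[W [[V P] f]] h]] (required: <t,e>): Y is <t,t>, which is not a function with range <t,e>; hence [[W [[V P] f]] h] is the functor — type <<t,t>,<t,e>>.
At [[W [[V P] f]] h] (required: <<t,t>,<t,e>>): h is e, which is not a function with range <<t,t>,<t,e>>; hence [W [[V P] f]] is the functor — type <e,<<t,t>,<t,e>>>.
At [W [[V P] f]] (required: <e,<<t,t>,<t,e>>>): [[V P] f] is e, which is not a function with range <e,<<t,t>,<t,e>>>; hence W is the functor — type <e,<e,<<t,t>,<t,e>>>>.

<e,<e,<<t,t>,<t,e>>>>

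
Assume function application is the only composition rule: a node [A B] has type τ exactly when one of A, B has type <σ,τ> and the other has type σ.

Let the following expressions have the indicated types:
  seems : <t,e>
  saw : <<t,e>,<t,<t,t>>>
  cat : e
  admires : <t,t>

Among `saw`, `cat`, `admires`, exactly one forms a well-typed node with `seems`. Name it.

saw — combines: saw : <<t,e>,<t,<t,t>>> takes seems : <t,e> as argument, giving <t,<t,t>>.
cat : e — neither side's domain matches the other.
admires : <t,t> — neither side's domain matches the other.

saw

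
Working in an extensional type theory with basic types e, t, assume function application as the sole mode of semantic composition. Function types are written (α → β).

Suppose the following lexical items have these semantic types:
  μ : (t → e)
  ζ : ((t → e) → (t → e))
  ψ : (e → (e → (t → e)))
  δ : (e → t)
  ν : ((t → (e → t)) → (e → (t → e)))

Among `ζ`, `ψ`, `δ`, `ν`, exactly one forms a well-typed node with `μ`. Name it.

ζ — combines: ζ : ((t → e) → (t → e)) takes μ : (t → e) as argument, giving (t → e).
ψ : (e → (e → (t → e))) — μ needs t; ψ needs e; neither fits.
δ : (e → t) — μ needs t; δ needs e; neither fits.
ν : ((t → (e → t)) → (e → (t → e))) — μ needs t; ν needs (t → (e → t)); neither fits.

ζ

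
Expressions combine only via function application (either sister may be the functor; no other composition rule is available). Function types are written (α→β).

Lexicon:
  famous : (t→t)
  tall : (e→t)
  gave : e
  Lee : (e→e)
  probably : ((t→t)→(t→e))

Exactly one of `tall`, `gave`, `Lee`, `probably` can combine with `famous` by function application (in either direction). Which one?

probably

tall : (e→t) — no; famous wants t, and tall wants e.
gave : e — no; famous wants t, and gave wants nothing (atomic).
Lee : (e→e) — no; famous wants t, and Lee wants e.
probably — combines: probably : ((t→t)→(t→e)) takes famous : (t→t) as argument, giving (t→e).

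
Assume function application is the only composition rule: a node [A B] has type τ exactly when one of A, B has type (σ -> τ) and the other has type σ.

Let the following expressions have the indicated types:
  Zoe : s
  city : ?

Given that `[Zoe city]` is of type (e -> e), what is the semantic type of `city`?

(s -> (e -> e))

At [Zoe city] (required: (e -> e)): Zoe is s, which is not a function with range (e -> e); hence city is the functor — type (s -> (e -> e)).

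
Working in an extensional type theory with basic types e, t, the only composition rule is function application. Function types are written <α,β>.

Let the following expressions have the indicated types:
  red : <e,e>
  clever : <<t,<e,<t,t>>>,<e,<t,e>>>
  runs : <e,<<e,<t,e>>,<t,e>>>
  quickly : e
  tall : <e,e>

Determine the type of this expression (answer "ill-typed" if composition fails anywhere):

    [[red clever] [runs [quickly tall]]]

ill-typed

[red clever]: <e,e> with <<t,<e,<t,t>>>,<e,<t,e>>> — neither is a function whose domain matches the other; composition fails here.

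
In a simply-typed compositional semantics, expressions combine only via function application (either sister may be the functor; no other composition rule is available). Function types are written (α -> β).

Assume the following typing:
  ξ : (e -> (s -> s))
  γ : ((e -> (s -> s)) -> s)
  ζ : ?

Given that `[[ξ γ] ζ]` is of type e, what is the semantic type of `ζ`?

[[ξ γ] ζ] must have type e. The sister [ξ γ] has type s; that is not a function onto e, so ζ must be the functor, of type (s -> e).

(s -> e)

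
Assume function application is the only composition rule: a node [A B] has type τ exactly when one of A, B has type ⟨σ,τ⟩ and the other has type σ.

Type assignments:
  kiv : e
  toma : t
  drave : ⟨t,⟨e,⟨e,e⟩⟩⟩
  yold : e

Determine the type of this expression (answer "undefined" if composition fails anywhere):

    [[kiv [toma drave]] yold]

e

[toma drave] — drave of type ⟨t,⟨e,⟨e,e⟩⟩⟩ combines with toma of type t: type ⟨e,⟨e,e⟩⟩.
[kiv [toma drave]] — [toma drave] of type ⟨e,⟨e,e⟩⟩ combines with kiv of type e: type ⟨e,e⟩.
[[kiv [toma drave]] yold] — [kiv [toma drave]] of type ⟨e,e⟩ combines with yold of type e: type e.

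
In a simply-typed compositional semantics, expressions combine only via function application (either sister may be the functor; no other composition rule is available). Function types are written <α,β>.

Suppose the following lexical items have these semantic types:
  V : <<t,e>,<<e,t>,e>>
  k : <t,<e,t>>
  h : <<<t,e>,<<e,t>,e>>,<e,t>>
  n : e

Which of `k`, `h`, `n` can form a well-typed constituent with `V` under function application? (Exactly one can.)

h

k : <t,<e,t>> — no; V wants <t,e>, and k wants t.
h — combines: h : <<<t,e>,<<e,t>,e>>,<e,t>> takes V : <<t,e>,<<e,t>,e>> as argument, giving <e,t>.
n : e — no; V wants <t,e>, and n wants nothing (atomic).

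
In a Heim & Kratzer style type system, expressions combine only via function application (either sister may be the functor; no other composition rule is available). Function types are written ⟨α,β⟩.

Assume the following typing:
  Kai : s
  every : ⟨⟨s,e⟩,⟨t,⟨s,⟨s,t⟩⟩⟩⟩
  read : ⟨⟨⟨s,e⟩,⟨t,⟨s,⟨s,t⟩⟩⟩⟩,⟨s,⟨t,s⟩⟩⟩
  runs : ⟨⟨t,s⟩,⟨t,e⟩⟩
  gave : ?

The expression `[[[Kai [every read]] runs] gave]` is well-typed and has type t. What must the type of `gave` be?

⟨⟨t,e⟩,t⟩

[[[Kai [every read]] runs] gave] must have type t. The sister [[Kai [every read]] runs] has type ⟨t,e⟩; that is not a function onto t, so gave must be the functor, of type ⟨⟨t,e⟩,t⟩.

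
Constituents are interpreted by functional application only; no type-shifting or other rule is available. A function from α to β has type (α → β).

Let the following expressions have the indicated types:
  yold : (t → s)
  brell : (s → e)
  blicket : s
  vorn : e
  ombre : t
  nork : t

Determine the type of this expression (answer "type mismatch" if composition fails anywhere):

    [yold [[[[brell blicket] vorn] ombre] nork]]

At [brell blicket], brell : (s → e) takes blicket : s, giving e.
[[brell blicket] vorn]: e and e cannot combine by function application — type clash.

type mismatch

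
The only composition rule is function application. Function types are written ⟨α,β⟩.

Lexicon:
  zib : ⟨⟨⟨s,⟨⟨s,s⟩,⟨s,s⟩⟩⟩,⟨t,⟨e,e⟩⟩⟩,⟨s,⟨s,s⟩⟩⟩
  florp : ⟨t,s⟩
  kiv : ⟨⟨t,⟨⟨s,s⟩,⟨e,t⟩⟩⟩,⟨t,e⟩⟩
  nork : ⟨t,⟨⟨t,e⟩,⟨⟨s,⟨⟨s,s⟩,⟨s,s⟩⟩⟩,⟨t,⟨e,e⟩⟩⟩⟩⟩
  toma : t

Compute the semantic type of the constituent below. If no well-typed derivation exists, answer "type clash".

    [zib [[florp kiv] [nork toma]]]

[florp kiv]: ⟨t,s⟩ with ⟨⟨t,⟨⟨s,s⟩,⟨e,t⟩⟩⟩,⟨t,e⟩⟩ — neither is a function whose domain matches the other; composition fails here.

type clash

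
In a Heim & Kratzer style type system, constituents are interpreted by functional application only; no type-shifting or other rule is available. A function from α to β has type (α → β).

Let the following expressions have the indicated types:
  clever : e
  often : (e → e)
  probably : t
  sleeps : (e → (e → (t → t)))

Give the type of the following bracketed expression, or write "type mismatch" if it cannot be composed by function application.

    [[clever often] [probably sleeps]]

type mismatch

[clever often]: functor often : (e → e), argument clever : e; result e.
[probably sleeps]: t and (e → (e → (t → t))) cannot combine by function application — type clash.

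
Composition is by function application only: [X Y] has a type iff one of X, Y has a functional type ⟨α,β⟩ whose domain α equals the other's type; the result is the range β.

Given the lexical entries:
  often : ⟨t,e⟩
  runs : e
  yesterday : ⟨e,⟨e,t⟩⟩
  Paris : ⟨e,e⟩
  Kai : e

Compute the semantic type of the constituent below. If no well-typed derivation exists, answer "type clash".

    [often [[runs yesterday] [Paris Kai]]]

e

[runs yesterday]: functor yesterday : ⟨e,⟨e,t⟩⟩, argument runs : e; result ⟨e,t⟩.
[Paris Kai]: functor Paris : ⟨e,e⟩, argument Kai : e; result e.
[[runs yesterday] [Paris Kai]]: functor [runs yesterday] : ⟨e,t⟩, argument [Paris Kai] : e; result t.
[often [[runs yesterday] [Paris Kai]]]: functor often : ⟨t,e⟩, argument [[runs yesterday] [Paris Kai]] : t; result e.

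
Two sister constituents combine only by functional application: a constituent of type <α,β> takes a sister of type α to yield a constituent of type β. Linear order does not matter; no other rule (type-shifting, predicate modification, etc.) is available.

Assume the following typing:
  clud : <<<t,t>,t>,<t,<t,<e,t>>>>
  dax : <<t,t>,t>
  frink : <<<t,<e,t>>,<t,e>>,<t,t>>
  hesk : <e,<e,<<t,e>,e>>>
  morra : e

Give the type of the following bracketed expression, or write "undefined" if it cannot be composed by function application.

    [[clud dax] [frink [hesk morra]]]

undefined

[clud dax] — clud of type <<<t,t>,t>,<t,<t,<e,t>>>> combines with dax of type <<t,t>,t>: type <t,<t,<e,t>>>.
[hesk morra] — hesk of type <e,<e,<<t,e>,e>>> combines with morra of type e: type <e,<<t,e>,e>>.
At [frink [hesk morra]]: neither <<<t,<e,t>>,<t,e>>,<t,t>> nor <e,<<t,e>,e>> can take the other as argument; the node is ill-typed.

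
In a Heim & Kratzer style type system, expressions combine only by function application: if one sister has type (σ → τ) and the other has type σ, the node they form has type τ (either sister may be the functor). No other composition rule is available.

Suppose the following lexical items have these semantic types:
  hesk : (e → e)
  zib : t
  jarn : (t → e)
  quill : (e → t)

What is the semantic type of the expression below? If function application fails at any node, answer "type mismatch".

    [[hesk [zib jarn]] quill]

[zib jarn]: (t → e) applied to t yields e.
[hesk [zib jarn]]: (e → e) applied to e yields e.
[[hesk [zib jarn]] quill]: (e → t) applied to e yields t.

t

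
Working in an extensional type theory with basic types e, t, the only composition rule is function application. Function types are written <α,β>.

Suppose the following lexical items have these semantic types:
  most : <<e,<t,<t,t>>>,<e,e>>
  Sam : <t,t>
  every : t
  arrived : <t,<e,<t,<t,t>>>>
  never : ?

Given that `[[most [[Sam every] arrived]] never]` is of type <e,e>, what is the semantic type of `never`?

[[most [[Sam every] arrived]] never] is required to be <e,e>. [most [[Sam every] arrived]] : <e,e> cannot yield <e,e> as functor, so never : <<e,e>,<e,e>>.

<<e,e>,<e,e>>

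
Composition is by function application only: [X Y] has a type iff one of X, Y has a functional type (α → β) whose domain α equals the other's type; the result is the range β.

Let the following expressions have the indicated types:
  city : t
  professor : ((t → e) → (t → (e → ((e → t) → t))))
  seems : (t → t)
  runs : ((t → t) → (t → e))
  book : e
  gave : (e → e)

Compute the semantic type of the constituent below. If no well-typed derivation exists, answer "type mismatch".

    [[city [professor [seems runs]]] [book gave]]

[seems runs]: runs is ((t → t) → (t → e)), seems is (t → t); result (t → e).
[professor [seems runs]]: professor is ((t → e) → (t → (e → ((e → t) → t)))), [seems runs] is (t → e); result (t → (e → ((e → t) → t))).
[city [professor [seems runs]]]: [professor [seems runs]] is (t → (e → ((e → t) → t))), city is t; result (e → ((e → t) → t)).
[book gave]: gave is (e → e), book is e; result e.
[[city [professor [seems runs]]] [book gave]]: [city [professor [seems runs]]] is (e → ((e → t) → t)), [book gave] is e; result ((e → t) → t).

((e → t) → t)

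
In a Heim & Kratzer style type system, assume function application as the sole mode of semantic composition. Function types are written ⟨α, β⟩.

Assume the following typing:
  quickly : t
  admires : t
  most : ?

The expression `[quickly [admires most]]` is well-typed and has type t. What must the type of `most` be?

⟨t, ⟨t, t⟩⟩

[quickly [admires most]] is required to be t. quickly : t cannot yield t as functor, so [admires most] : ⟨t, t⟩.
[admires most] is required to be ⟨t, t⟩. admires : t cannot yield ⟨t, t⟩ as functor, so most : ⟨t, ⟨t, t⟩⟩.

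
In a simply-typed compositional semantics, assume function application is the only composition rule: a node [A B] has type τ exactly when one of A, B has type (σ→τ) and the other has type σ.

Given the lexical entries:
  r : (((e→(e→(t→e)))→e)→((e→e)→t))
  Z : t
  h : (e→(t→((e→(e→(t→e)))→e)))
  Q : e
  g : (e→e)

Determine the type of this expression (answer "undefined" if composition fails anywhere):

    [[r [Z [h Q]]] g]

t

[h Q] — h of type (e→(t→((e→(e→(t→e)))→e))) combines with Q of type e: type (t→((e→(e→(t→e)))→e)).
[Z [h Q]] — [h Q] of type (t→((e→(e→(t→e)))→e)) combines with Z of type t: type ((e→(e→(t→e)))→e).
[r [Z [h Q]]] — r of type (((e→(e→(t→e)))→e)→((e→e)→t)) combines with [Z [h Q]] of type ((e→(e→(t→e)))→e): type ((e→e)→t).
[[r [Z [h Q]]] g] — [r [Z [h Q]]] of type ((e→e)→t) combines with g of type (e→e): type t.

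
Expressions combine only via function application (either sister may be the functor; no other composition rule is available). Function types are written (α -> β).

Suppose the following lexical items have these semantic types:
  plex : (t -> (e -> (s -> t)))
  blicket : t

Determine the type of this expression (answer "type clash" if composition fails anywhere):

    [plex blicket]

(e -> (s -> t))

[plex blicket]: plex is (t -> (e -> (s -> t))), blicket is t; result (e -> (s -> t)).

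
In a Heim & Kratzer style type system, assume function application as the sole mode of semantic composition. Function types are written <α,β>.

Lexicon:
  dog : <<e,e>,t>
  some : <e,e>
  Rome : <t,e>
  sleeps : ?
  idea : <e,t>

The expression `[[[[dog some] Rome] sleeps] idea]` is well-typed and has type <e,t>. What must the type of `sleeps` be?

<e,<<e,t>,<e,t>>>

[[[[dog some] Rome] sleeps] idea] is required to be <e,t>. idea : <e,t> cannot yield <e,t> as functor, so [[[dog some] Rome] sleeps] : <<e,t>,<e,t>>.
[[[dog some] Rome] sleeps] is required to be <<e,t>,<e,t>>. [[dog some] Rome] : e cannot yield <<e,t>,<e,t>> as functor, so sleeps : <e,<<e,t>,<e,t>>>.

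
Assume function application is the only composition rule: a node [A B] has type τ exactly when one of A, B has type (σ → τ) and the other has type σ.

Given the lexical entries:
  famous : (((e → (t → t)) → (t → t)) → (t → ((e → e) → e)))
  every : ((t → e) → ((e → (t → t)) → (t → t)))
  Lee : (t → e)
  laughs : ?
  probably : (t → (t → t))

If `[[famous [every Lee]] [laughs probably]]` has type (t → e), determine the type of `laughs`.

For [[famous [every Lee]] [laughs probably]] to have type (t → e) with [famous [every Lee]] of type (t → ((e → e) → e)), [laughs probably] must be the function: [laughs probably] : ((t → ((e → e) → e)) → (t → e)).
For [laughs probably] to have type ((t → ((e → e) → e)) → (t → e)) with probably of type (t → (t → t)), laughs must be the function: laughs : ((t → (t → t)) → ((t → ((e → e) → e)) → (t → e))).

((t → (t → t)) → ((t → ((e → e) → e)) → (t → e)))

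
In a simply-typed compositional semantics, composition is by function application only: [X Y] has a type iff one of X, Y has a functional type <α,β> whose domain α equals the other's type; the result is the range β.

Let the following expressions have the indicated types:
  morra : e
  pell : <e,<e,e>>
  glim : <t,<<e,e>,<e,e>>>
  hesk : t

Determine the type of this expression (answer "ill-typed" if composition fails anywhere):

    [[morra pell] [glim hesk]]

[morra pell]: pell is <e,<e,e>>, morra is e; result <e,e>.
[glim hesk]: glim is <t,<<e,e>,<e,e>>>, hesk is t; result <<e,e>,<e,e>>.
[[morra pell] [glim hesk]]: [glim hesk] is <<e,e>,<e,e>>, [morra pell] is <e,e>; result <e,e>.

<e,e>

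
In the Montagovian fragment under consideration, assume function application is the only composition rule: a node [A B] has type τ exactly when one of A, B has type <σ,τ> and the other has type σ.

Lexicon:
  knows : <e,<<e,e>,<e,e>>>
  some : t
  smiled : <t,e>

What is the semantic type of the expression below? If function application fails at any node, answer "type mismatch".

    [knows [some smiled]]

[some smiled]: smiled is <t,e>, some is t; result e.
[knows [some smiled]]: knows is <e,<<e,e>,<e,e>>>, [some smiled] is e; result <<e,e>,<e,e>>.

<<e,e>,<e,e>>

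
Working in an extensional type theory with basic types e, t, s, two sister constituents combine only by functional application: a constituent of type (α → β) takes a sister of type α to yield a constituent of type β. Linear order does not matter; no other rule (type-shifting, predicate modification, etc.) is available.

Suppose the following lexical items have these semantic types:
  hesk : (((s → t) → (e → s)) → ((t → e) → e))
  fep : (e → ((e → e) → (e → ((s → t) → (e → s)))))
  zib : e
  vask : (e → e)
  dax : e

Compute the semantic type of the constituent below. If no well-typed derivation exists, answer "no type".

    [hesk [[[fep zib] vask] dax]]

[fep zib]: functor fep : (e → ((e → e) → (e → ((s → t) → (e → s))))), argument zib : e; result ((e → e) → (e → ((s → t) → (e → s)))).
[[fep zib] vask]: functor [fep zib] : ((e → e) → (e → ((s → t) → (e → s)))), argument vask : (e → e); result (e → ((s → t) → (e → s))).
[[[fep zib] vask] dax]: functor [[fep zib] vask] : (e → ((s → t) → (e → s))), argument dax : e; result ((s → t) → (e → s)).
[hesk [[[fep zib] vask] dax]]: functor hesk : (((s → t) → (e → s)) → ((t → e) → e)), argument [[[fep zib] vask] dax] : ((s → t) → (e → s)); result ((t → e) → e).

((t → e) → e)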